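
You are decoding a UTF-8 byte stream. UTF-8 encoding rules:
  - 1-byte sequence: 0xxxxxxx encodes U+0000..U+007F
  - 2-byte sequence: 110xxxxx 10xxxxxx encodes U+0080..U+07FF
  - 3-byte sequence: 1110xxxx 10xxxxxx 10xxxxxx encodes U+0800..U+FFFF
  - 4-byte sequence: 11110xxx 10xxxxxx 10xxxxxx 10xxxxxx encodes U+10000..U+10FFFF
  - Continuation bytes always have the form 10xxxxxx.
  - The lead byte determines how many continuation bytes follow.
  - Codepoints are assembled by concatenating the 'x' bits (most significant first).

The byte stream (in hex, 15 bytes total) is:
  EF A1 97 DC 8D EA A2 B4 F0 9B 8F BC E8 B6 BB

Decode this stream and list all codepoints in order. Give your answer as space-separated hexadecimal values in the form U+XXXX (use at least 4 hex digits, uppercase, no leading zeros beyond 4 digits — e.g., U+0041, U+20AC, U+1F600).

Answer: U+F857 U+070D U+A8B4 U+1B3FC U+8DBB

Derivation:
Byte[0]=EF: 3-byte lead, need 2 cont bytes. acc=0xF
Byte[1]=A1: continuation. acc=(acc<<6)|0x21=0x3E1
Byte[2]=97: continuation. acc=(acc<<6)|0x17=0xF857
Completed: cp=U+F857 (starts at byte 0)
Byte[3]=DC: 2-byte lead, need 1 cont bytes. acc=0x1C
Byte[4]=8D: continuation. acc=(acc<<6)|0x0D=0x70D
Completed: cp=U+070D (starts at byte 3)
Byte[5]=EA: 3-byte lead, need 2 cont bytes. acc=0xA
Byte[6]=A2: continuation. acc=(acc<<6)|0x22=0x2A2
Byte[7]=B4: continuation. acc=(acc<<6)|0x34=0xA8B4
Completed: cp=U+A8B4 (starts at byte 5)
Byte[8]=F0: 4-byte lead, need 3 cont bytes. acc=0x0
Byte[9]=9B: continuation. acc=(acc<<6)|0x1B=0x1B
Byte[10]=8F: continuation. acc=(acc<<6)|0x0F=0x6CF
Byte[11]=BC: continuation. acc=(acc<<6)|0x3C=0x1B3FC
Completed: cp=U+1B3FC (starts at byte 8)
Byte[12]=E8: 3-byte lead, need 2 cont bytes. acc=0x8
Byte[13]=B6: continuation. acc=(acc<<6)|0x36=0x236
Byte[14]=BB: continuation. acc=(acc<<6)|0x3B=0x8DBB
Completed: cp=U+8DBB (starts at byte 12)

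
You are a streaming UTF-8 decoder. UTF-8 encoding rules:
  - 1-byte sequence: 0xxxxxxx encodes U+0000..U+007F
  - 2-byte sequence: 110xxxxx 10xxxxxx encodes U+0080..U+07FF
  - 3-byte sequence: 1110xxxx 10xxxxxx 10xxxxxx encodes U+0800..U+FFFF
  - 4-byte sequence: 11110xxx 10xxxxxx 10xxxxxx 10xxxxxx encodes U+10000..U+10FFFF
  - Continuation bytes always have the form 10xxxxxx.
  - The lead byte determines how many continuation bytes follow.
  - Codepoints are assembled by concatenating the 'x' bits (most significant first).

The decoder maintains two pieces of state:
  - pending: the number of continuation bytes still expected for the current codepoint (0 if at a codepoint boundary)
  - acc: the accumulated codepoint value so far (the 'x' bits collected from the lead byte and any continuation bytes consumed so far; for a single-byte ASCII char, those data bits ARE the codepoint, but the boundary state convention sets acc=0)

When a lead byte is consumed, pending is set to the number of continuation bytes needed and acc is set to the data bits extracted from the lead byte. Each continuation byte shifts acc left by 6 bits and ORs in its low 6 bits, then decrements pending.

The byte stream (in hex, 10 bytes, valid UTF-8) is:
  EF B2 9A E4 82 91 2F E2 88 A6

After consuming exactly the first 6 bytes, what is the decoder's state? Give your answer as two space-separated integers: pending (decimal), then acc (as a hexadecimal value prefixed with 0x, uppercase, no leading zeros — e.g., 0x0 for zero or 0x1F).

Answer: 0 0x4091

Derivation:
Byte[0]=EF: 3-byte lead. pending=2, acc=0xF
Byte[1]=B2: continuation. acc=(acc<<6)|0x32=0x3F2, pending=1
Byte[2]=9A: continuation. acc=(acc<<6)|0x1A=0xFC9A, pending=0
Byte[3]=E4: 3-byte lead. pending=2, acc=0x4
Byte[4]=82: continuation. acc=(acc<<6)|0x02=0x102, pending=1
Byte[5]=91: continuation. acc=(acc<<6)|0x11=0x4091, pending=0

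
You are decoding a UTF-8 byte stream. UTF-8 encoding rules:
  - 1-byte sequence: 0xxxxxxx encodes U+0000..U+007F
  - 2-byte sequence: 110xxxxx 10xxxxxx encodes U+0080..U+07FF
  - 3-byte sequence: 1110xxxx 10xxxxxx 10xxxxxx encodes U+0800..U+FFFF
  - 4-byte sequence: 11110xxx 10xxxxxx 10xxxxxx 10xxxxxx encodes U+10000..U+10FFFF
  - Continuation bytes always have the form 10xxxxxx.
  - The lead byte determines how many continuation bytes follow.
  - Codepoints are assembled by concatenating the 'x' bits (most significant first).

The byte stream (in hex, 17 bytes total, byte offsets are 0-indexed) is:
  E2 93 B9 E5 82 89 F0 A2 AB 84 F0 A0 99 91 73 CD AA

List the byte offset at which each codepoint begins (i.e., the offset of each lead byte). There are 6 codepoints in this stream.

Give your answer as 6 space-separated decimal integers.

Byte[0]=E2: 3-byte lead, need 2 cont bytes. acc=0x2
Byte[1]=93: continuation. acc=(acc<<6)|0x13=0x93
Byte[2]=B9: continuation. acc=(acc<<6)|0x39=0x24F9
Completed: cp=U+24F9 (starts at byte 0)
Byte[3]=E5: 3-byte lead, need 2 cont bytes. acc=0x5
Byte[4]=82: continuation. acc=(acc<<6)|0x02=0x142
Byte[5]=89: continuation. acc=(acc<<6)|0x09=0x5089
Completed: cp=U+5089 (starts at byte 3)
Byte[6]=F0: 4-byte lead, need 3 cont bytes. acc=0x0
Byte[7]=A2: continuation. acc=(acc<<6)|0x22=0x22
Byte[8]=AB: continuation. acc=(acc<<6)|0x2B=0x8AB
Byte[9]=84: continuation. acc=(acc<<6)|0x04=0x22AC4
Completed: cp=U+22AC4 (starts at byte 6)
Byte[10]=F0: 4-byte lead, need 3 cont bytes. acc=0x0
Byte[11]=A0: continuation. acc=(acc<<6)|0x20=0x20
Byte[12]=99: continuation. acc=(acc<<6)|0x19=0x819
Byte[13]=91: continuation. acc=(acc<<6)|0x11=0x20651
Completed: cp=U+20651 (starts at byte 10)
Byte[14]=73: 1-byte ASCII. cp=U+0073
Byte[15]=CD: 2-byte lead, need 1 cont bytes. acc=0xD
Byte[16]=AA: continuation. acc=(acc<<6)|0x2A=0x36A
Completed: cp=U+036A (starts at byte 15)

Answer: 0 3 6 10 14 15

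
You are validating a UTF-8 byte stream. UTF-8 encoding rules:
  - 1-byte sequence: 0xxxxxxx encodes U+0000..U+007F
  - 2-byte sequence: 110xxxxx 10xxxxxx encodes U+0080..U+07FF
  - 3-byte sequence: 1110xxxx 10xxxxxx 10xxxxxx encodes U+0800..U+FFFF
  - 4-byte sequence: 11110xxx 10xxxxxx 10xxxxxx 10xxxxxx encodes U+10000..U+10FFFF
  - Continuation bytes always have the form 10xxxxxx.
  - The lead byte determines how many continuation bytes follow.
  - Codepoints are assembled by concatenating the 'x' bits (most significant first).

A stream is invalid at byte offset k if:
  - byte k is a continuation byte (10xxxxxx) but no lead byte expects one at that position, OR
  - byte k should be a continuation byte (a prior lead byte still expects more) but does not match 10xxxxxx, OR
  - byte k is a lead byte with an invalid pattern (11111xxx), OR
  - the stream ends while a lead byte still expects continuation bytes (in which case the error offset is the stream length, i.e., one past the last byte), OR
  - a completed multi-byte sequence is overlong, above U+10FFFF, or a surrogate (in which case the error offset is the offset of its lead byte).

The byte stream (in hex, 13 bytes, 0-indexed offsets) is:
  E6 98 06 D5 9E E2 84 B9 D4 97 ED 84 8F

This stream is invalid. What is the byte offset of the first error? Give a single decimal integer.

Byte[0]=E6: 3-byte lead, need 2 cont bytes. acc=0x6
Byte[1]=98: continuation. acc=(acc<<6)|0x18=0x198
Byte[2]=06: expected 10xxxxxx continuation. INVALID

Answer: 2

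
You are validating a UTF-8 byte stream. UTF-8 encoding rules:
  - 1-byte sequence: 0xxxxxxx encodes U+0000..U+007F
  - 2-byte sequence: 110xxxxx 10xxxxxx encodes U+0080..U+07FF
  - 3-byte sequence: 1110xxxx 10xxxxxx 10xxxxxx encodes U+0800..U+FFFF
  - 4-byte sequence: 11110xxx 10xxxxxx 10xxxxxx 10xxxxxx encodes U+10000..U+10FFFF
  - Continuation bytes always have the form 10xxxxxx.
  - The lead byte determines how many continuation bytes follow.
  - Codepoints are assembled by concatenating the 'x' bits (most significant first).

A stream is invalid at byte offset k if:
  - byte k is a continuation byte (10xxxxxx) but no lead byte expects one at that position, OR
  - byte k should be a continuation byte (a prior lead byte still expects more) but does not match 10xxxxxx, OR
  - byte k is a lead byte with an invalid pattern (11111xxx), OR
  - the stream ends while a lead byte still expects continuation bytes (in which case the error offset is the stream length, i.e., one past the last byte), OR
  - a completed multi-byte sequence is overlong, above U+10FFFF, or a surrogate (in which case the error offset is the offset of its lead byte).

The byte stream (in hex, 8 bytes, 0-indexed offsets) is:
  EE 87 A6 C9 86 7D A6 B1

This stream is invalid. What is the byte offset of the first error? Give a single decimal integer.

Byte[0]=EE: 3-byte lead, need 2 cont bytes. acc=0xE
Byte[1]=87: continuation. acc=(acc<<6)|0x07=0x387
Byte[2]=A6: continuation. acc=(acc<<6)|0x26=0xE1E6
Completed: cp=U+E1E6 (starts at byte 0)
Byte[3]=C9: 2-byte lead, need 1 cont bytes. acc=0x9
Byte[4]=86: continuation. acc=(acc<<6)|0x06=0x246
Completed: cp=U+0246 (starts at byte 3)
Byte[5]=7D: 1-byte ASCII. cp=U+007D
Byte[6]=A6: INVALID lead byte (not 0xxx/110x/1110/11110)

Answer: 6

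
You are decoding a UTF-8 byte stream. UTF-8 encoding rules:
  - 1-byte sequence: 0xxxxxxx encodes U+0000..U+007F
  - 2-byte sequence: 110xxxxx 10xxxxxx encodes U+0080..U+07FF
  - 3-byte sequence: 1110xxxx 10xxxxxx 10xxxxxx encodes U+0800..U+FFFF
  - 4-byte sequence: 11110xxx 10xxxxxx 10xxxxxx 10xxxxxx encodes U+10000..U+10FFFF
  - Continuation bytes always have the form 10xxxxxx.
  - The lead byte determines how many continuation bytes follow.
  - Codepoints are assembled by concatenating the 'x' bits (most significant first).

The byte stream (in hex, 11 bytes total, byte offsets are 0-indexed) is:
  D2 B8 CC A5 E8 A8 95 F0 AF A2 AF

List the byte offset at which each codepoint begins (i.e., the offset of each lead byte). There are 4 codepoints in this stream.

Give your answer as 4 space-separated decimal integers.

Byte[0]=D2: 2-byte lead, need 1 cont bytes. acc=0x12
Byte[1]=B8: continuation. acc=(acc<<6)|0x38=0x4B8
Completed: cp=U+04B8 (starts at byte 0)
Byte[2]=CC: 2-byte lead, need 1 cont bytes. acc=0xC
Byte[3]=A5: continuation. acc=(acc<<6)|0x25=0x325
Completed: cp=U+0325 (starts at byte 2)
Byte[4]=E8: 3-byte lead, need 2 cont bytes. acc=0x8
Byte[5]=A8: continuation. acc=(acc<<6)|0x28=0x228
Byte[6]=95: continuation. acc=(acc<<6)|0x15=0x8A15
Completed: cp=U+8A15 (starts at byte 4)
Byte[7]=F0: 4-byte lead, need 3 cont bytes. acc=0x0
Byte[8]=AF: continuation. acc=(acc<<6)|0x2F=0x2F
Byte[9]=A2: continuation. acc=(acc<<6)|0x22=0xBE2
Byte[10]=AF: continuation. acc=(acc<<6)|0x2F=0x2F8AF
Completed: cp=U+2F8AF (starts at byte 7)

Answer: 0 2 4 7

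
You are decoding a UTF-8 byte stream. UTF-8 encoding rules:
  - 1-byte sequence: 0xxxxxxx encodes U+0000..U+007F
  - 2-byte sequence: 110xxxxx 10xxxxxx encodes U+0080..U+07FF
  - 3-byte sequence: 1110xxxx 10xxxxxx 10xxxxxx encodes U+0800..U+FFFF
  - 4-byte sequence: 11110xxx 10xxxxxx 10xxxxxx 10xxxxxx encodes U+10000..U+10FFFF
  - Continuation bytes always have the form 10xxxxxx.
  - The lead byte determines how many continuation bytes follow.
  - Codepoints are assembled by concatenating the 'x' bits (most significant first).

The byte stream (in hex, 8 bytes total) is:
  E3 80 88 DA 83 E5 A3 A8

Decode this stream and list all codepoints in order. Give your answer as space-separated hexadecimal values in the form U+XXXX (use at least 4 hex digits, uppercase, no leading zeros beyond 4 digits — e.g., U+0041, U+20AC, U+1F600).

Answer: U+3008 U+0683 U+58E8

Derivation:
Byte[0]=E3: 3-byte lead, need 2 cont bytes. acc=0x3
Byte[1]=80: continuation. acc=(acc<<6)|0x00=0xC0
Byte[2]=88: continuation. acc=(acc<<6)|0x08=0x3008
Completed: cp=U+3008 (starts at byte 0)
Byte[3]=DA: 2-byte lead, need 1 cont bytes. acc=0x1A
Byte[4]=83: continuation. acc=(acc<<6)|0x03=0x683
Completed: cp=U+0683 (starts at byte 3)
Byte[5]=E5: 3-byte lead, need 2 cont bytes. acc=0x5
Byte[6]=A3: continuation. acc=(acc<<6)|0x23=0x163
Byte[7]=A8: continuation. acc=(acc<<6)|0x28=0x58E8
Completed: cp=U+58E8 (starts at byte 5)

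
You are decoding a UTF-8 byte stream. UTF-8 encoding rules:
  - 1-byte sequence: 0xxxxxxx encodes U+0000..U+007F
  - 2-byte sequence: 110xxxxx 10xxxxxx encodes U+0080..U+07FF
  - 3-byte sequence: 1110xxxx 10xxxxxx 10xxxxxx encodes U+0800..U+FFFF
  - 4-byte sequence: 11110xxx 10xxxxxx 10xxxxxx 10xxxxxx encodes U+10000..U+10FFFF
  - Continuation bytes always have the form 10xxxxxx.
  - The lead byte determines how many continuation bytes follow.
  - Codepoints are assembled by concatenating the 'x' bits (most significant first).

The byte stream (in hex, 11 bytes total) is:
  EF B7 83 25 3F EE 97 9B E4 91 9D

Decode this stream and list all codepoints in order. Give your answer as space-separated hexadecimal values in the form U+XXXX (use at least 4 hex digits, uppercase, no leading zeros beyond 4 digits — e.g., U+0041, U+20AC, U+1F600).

Answer: U+FDC3 U+0025 U+003F U+E5DB U+445D

Derivation:
Byte[0]=EF: 3-byte lead, need 2 cont bytes. acc=0xF
Byte[1]=B7: continuation. acc=(acc<<6)|0x37=0x3F7
Byte[2]=83: continuation. acc=(acc<<6)|0x03=0xFDC3
Completed: cp=U+FDC3 (starts at byte 0)
Byte[3]=25: 1-byte ASCII. cp=U+0025
Byte[4]=3F: 1-byte ASCII. cp=U+003F
Byte[5]=EE: 3-byte lead, need 2 cont bytes. acc=0xE
Byte[6]=97: continuation. acc=(acc<<6)|0x17=0x397
Byte[7]=9B: continuation. acc=(acc<<6)|0x1B=0xE5DB
Completed: cp=U+E5DB (starts at byte 5)
Byte[8]=E4: 3-byte lead, need 2 cont bytes. acc=0x4
Byte[9]=91: continuation. acc=(acc<<6)|0x11=0x111
Byte[10]=9D: continuation. acc=(acc<<6)|0x1D=0x445D
Completed: cp=U+445D (starts at byte 8)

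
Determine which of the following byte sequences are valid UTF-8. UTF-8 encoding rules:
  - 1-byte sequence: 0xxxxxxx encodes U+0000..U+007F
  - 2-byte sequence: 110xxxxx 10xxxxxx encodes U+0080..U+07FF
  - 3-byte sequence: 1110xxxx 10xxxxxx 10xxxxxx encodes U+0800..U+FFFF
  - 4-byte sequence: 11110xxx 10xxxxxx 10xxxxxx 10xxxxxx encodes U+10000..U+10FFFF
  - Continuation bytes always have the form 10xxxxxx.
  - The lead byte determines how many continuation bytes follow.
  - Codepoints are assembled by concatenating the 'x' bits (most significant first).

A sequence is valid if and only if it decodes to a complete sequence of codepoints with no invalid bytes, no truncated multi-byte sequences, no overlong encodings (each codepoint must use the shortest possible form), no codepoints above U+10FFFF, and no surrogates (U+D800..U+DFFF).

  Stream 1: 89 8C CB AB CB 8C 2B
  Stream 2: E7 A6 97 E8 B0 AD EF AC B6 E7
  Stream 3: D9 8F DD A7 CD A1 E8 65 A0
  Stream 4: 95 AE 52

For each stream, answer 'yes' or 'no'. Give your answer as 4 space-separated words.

Stream 1: error at byte offset 0. INVALID
Stream 2: error at byte offset 10. INVALID
Stream 3: error at byte offset 7. INVALID
Stream 4: error at byte offset 0. INVALID

Answer: no no no no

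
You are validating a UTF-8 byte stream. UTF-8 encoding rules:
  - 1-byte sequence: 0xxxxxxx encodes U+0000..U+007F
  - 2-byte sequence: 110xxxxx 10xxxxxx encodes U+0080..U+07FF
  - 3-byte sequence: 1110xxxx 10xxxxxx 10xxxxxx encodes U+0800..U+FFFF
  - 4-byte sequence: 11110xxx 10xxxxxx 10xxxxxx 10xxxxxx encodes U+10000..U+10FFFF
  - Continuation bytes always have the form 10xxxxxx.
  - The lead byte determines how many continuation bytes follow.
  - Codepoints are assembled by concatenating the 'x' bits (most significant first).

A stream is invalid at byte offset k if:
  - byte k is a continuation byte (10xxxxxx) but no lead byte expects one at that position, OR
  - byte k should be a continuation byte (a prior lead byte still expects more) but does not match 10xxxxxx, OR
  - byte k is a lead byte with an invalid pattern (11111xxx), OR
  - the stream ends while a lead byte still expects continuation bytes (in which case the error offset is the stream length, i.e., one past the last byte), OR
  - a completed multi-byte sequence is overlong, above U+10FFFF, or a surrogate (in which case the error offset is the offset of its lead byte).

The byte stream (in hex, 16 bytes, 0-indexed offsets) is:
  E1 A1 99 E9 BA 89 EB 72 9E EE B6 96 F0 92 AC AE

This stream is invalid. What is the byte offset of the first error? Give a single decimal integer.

Answer: 7

Derivation:
Byte[0]=E1: 3-byte lead, need 2 cont bytes. acc=0x1
Byte[1]=A1: continuation. acc=(acc<<6)|0x21=0x61
Byte[2]=99: continuation. acc=(acc<<6)|0x19=0x1859
Completed: cp=U+1859 (starts at byte 0)
Byte[3]=E9: 3-byte lead, need 2 cont bytes. acc=0x9
Byte[4]=BA: continuation. acc=(acc<<6)|0x3A=0x27A
Byte[5]=89: continuation. acc=(acc<<6)|0x09=0x9E89
Completed: cp=U+9E89 (starts at byte 3)
Byte[6]=EB: 3-byte lead, need 2 cont bytes. acc=0xB
Byte[7]=72: expected 10xxxxxx continuation. INVALID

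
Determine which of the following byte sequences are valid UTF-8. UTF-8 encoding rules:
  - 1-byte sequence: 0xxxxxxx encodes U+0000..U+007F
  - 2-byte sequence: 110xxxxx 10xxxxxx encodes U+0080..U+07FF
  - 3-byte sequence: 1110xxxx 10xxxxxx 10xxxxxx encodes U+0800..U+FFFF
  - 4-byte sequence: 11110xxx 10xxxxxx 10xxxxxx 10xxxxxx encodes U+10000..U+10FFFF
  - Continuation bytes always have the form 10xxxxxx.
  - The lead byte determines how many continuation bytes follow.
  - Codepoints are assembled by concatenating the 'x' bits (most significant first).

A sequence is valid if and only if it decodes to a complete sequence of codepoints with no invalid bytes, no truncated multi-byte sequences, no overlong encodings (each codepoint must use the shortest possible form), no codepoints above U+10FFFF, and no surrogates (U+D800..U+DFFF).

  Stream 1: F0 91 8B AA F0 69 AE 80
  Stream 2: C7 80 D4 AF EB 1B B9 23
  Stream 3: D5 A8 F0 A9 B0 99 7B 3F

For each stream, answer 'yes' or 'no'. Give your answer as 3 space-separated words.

Answer: no no yes

Derivation:
Stream 1: error at byte offset 5. INVALID
Stream 2: error at byte offset 5. INVALID
Stream 3: decodes cleanly. VALID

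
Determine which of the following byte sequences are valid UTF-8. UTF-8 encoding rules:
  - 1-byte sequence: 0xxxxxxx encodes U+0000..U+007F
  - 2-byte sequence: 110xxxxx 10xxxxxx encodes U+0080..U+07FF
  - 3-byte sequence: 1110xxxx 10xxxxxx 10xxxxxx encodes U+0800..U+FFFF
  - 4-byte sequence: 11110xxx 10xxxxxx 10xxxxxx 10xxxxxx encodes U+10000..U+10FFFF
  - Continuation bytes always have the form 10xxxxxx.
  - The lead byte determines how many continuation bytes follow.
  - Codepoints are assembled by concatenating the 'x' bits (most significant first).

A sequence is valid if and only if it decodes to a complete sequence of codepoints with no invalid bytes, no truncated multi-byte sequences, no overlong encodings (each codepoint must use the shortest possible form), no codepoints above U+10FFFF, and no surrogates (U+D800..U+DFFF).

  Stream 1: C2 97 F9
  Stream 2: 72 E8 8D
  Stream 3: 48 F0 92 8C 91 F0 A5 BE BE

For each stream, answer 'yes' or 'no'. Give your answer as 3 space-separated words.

Answer: no no yes

Derivation:
Stream 1: error at byte offset 2. INVALID
Stream 2: error at byte offset 3. INVALID
Stream 3: decodes cleanly. VALID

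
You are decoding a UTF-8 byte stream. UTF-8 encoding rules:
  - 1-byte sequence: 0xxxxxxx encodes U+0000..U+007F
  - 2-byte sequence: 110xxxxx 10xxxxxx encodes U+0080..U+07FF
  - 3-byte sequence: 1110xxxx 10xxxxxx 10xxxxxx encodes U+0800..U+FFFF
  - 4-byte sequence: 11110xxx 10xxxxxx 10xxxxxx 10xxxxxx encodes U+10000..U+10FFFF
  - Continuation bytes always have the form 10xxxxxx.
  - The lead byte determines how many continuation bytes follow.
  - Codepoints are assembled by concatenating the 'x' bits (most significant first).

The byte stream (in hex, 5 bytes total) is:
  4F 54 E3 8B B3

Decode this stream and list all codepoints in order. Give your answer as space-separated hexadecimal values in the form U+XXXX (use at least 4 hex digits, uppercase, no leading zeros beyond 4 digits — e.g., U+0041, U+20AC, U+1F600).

Answer: U+004F U+0054 U+32F3

Derivation:
Byte[0]=4F: 1-byte ASCII. cp=U+004F
Byte[1]=54: 1-byte ASCII. cp=U+0054
Byte[2]=E3: 3-byte lead, need 2 cont bytes. acc=0x3
Byte[3]=8B: continuation. acc=(acc<<6)|0x0B=0xCB
Byte[4]=B3: continuation. acc=(acc<<6)|0x33=0x32F3
Completed: cp=U+32F3 (starts at byte 2)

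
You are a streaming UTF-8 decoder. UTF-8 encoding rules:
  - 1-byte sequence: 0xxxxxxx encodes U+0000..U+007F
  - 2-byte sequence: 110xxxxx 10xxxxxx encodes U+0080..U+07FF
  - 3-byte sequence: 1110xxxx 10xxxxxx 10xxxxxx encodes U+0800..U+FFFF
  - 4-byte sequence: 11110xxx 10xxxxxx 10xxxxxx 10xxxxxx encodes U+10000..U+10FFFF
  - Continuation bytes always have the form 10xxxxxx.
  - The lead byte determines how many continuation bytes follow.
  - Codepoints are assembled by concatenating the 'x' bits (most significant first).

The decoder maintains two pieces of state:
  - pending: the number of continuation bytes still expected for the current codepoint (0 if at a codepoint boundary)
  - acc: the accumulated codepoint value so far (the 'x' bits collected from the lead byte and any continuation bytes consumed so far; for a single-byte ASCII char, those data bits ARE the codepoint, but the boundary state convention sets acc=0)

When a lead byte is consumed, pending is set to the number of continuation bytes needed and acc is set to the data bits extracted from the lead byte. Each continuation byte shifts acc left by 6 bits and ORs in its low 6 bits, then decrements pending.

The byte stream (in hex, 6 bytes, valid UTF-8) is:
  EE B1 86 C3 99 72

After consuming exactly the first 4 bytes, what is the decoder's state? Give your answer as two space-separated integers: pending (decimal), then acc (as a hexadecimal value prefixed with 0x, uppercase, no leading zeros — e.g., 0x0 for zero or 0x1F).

Answer: 1 0x3

Derivation:
Byte[0]=EE: 3-byte lead. pending=2, acc=0xE
Byte[1]=B1: continuation. acc=(acc<<6)|0x31=0x3B1, pending=1
Byte[2]=86: continuation. acc=(acc<<6)|0x06=0xEC46, pending=0
Byte[3]=C3: 2-byte lead. pending=1, acc=0x3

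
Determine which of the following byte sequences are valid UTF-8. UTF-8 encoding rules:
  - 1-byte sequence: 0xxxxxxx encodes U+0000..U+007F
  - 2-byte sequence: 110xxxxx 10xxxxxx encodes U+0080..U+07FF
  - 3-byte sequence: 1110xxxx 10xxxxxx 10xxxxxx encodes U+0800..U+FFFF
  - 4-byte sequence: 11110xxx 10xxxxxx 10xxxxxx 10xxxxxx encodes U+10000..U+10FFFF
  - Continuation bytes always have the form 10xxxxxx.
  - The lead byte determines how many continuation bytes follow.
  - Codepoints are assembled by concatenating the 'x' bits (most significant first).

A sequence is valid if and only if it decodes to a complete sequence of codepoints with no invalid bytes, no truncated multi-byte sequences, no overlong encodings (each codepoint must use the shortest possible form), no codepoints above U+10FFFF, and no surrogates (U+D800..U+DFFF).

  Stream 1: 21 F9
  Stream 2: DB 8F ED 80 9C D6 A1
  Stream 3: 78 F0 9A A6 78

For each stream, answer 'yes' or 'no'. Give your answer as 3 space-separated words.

Answer: no yes no

Derivation:
Stream 1: error at byte offset 1. INVALID
Stream 2: decodes cleanly. VALID
Stream 3: error at byte offset 4. INVALID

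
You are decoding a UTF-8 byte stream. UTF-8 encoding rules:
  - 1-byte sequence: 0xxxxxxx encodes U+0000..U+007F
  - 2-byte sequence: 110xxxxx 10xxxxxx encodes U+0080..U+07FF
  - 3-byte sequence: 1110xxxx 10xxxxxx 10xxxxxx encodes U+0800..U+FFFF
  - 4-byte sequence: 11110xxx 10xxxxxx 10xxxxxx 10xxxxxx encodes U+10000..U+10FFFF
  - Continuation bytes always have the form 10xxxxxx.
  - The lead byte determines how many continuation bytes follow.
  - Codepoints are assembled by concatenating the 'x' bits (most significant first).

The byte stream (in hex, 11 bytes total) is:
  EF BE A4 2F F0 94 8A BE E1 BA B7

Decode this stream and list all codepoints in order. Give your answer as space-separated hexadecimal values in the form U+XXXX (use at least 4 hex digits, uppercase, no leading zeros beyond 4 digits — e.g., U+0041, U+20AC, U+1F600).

Answer: U+FFA4 U+002F U+142BE U+1EB7

Derivation:
Byte[0]=EF: 3-byte lead, need 2 cont bytes. acc=0xF
Byte[1]=BE: continuation. acc=(acc<<6)|0x3E=0x3FE
Byte[2]=A4: continuation. acc=(acc<<6)|0x24=0xFFA4
Completed: cp=U+FFA4 (starts at byte 0)
Byte[3]=2F: 1-byte ASCII. cp=U+002F
Byte[4]=F0: 4-byte lead, need 3 cont bytes. acc=0x0
Byte[5]=94: continuation. acc=(acc<<6)|0x14=0x14
Byte[6]=8A: continuation. acc=(acc<<6)|0x0A=0x50A
Byte[7]=BE: continuation. acc=(acc<<6)|0x3E=0x142BE
Completed: cp=U+142BE (starts at byte 4)
Byte[8]=E1: 3-byte lead, need 2 cont bytes. acc=0x1
Byte[9]=BA: continuation. acc=(acc<<6)|0x3A=0x7A
Byte[10]=B7: continuation. acc=(acc<<6)|0x37=0x1EB7
Completed: cp=U+1EB7 (starts at byte 8)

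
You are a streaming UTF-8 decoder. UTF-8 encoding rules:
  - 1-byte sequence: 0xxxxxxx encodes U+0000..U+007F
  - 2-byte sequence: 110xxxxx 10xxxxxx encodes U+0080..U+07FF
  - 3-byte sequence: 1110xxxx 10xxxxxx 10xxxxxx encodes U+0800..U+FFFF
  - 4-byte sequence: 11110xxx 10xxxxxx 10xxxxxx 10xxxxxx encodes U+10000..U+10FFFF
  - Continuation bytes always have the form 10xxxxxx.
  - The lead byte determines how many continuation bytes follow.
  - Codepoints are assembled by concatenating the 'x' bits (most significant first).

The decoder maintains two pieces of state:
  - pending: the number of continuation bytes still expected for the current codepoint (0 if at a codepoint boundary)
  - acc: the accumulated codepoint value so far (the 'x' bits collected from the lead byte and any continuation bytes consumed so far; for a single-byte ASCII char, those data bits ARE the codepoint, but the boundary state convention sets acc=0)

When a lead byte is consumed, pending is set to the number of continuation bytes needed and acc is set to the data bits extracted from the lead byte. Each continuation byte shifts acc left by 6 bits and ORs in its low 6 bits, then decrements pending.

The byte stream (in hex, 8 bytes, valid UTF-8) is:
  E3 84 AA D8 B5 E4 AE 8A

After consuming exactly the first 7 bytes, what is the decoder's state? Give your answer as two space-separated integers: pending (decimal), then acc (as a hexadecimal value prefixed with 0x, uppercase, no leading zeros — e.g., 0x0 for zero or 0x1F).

Byte[0]=E3: 3-byte lead. pending=2, acc=0x3
Byte[1]=84: continuation. acc=(acc<<6)|0x04=0xC4, pending=1
Byte[2]=AA: continuation. acc=(acc<<6)|0x2A=0x312A, pending=0
Byte[3]=D8: 2-byte lead. pending=1, acc=0x18
Byte[4]=B5: continuation. acc=(acc<<6)|0x35=0x635, pending=0
Byte[5]=E4: 3-byte lead. pending=2, acc=0x4
Byte[6]=AE: continuation. acc=(acc<<6)|0x2E=0x12E, pending=1

Answer: 1 0x12E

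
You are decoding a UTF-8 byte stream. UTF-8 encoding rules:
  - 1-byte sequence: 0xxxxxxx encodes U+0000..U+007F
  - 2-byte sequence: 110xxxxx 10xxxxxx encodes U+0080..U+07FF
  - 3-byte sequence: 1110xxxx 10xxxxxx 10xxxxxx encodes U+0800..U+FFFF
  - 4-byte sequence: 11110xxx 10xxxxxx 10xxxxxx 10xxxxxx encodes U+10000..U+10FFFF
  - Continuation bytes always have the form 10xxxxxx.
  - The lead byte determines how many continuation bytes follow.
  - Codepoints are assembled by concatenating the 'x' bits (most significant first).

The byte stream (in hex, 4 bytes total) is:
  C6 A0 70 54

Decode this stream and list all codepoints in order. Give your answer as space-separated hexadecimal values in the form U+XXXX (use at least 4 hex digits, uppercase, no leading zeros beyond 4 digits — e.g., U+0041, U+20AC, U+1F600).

Byte[0]=C6: 2-byte lead, need 1 cont bytes. acc=0x6
Byte[1]=A0: continuation. acc=(acc<<6)|0x20=0x1A0
Completed: cp=U+01A0 (starts at byte 0)
Byte[2]=70: 1-byte ASCII. cp=U+0070
Byte[3]=54: 1-byte ASCII. cp=U+0054

Answer: U+01A0 U+0070 U+0054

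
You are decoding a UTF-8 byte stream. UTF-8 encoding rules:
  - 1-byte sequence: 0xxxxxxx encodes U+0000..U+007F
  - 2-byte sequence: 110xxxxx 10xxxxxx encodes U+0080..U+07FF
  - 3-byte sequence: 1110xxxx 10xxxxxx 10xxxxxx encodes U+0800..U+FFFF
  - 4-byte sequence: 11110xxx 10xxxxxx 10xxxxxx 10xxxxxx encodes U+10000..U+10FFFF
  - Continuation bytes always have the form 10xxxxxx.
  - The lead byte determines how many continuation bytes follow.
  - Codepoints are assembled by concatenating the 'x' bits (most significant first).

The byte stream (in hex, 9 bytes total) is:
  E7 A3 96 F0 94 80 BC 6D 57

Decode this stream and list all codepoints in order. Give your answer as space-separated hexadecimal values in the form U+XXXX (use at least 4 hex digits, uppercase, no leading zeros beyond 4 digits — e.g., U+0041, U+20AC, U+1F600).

Byte[0]=E7: 3-byte lead, need 2 cont bytes. acc=0x7
Byte[1]=A3: continuation. acc=(acc<<6)|0x23=0x1E3
Byte[2]=96: continuation. acc=(acc<<6)|0x16=0x78D6
Completed: cp=U+78D6 (starts at byte 0)
Byte[3]=F0: 4-byte lead, need 3 cont bytes. acc=0x0
Byte[4]=94: continuation. acc=(acc<<6)|0x14=0x14
Byte[5]=80: continuation. acc=(acc<<6)|0x00=0x500
Byte[6]=BC: continuation. acc=(acc<<6)|0x3C=0x1403C
Completed: cp=U+1403C (starts at byte 3)
Byte[7]=6D: 1-byte ASCII. cp=U+006D
Byte[8]=57: 1-byte ASCII. cp=U+0057

Answer: U+78D6 U+1403C U+006D U+0057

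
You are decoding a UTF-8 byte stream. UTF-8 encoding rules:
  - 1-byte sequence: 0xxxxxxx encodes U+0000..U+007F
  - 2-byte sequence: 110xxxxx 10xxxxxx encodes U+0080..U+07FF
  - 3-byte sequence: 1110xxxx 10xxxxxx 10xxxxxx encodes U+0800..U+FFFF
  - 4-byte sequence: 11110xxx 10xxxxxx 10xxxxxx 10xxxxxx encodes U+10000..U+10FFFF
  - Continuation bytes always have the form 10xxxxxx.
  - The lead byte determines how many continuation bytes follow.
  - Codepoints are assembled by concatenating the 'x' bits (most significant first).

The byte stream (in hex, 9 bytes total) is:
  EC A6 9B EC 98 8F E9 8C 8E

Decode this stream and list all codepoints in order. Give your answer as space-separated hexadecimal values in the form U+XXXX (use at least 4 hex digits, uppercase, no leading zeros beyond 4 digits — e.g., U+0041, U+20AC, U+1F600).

Byte[0]=EC: 3-byte lead, need 2 cont bytes. acc=0xC
Byte[1]=A6: continuation. acc=(acc<<6)|0x26=0x326
Byte[2]=9B: continuation. acc=(acc<<6)|0x1B=0xC99B
Completed: cp=U+C99B (starts at byte 0)
Byte[3]=EC: 3-byte lead, need 2 cont bytes. acc=0xC
Byte[4]=98: continuation. acc=(acc<<6)|0x18=0x318
Byte[5]=8F: continuation. acc=(acc<<6)|0x0F=0xC60F
Completed: cp=U+C60F (starts at byte 3)
Byte[6]=E9: 3-byte lead, need 2 cont bytes. acc=0x9
Byte[7]=8C: continuation. acc=(acc<<6)|0x0C=0x24C
Byte[8]=8E: continuation. acc=(acc<<6)|0x0E=0x930E
Completed: cp=U+930E (starts at byte 6)

Answer: U+C99B U+C60F U+930E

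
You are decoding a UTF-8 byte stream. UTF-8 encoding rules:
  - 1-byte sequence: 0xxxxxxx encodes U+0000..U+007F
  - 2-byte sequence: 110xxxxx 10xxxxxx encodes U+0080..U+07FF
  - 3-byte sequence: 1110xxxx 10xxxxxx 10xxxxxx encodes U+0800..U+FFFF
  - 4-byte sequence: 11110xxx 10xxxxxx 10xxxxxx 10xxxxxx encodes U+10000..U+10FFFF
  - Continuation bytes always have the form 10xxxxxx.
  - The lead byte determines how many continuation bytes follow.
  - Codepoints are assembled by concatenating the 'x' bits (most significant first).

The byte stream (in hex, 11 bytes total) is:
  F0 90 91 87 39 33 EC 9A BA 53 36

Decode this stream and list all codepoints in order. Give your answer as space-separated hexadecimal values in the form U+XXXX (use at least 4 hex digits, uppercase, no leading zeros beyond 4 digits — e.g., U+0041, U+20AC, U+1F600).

Answer: U+10447 U+0039 U+0033 U+C6BA U+0053 U+0036

Derivation:
Byte[0]=F0: 4-byte lead, need 3 cont bytes. acc=0x0
Byte[1]=90: continuation. acc=(acc<<6)|0x10=0x10
Byte[2]=91: continuation. acc=(acc<<6)|0x11=0x411
Byte[3]=87: continuation. acc=(acc<<6)|0x07=0x10447
Completed: cp=U+10447 (starts at byte 0)
Byte[4]=39: 1-byte ASCII. cp=U+0039
Byte[5]=33: 1-byte ASCII. cp=U+0033
Byte[6]=EC: 3-byte lead, need 2 cont bytes. acc=0xC
Byte[7]=9A: continuation. acc=(acc<<6)|0x1A=0x31A
Byte[8]=BA: continuation. acc=(acc<<6)|0x3A=0xC6BA
Completed: cp=U+C6BA (starts at byte 6)
Byte[9]=53: 1-byte ASCII. cp=U+0053
Byte[10]=36: 1-byte ASCII. cp=U+0036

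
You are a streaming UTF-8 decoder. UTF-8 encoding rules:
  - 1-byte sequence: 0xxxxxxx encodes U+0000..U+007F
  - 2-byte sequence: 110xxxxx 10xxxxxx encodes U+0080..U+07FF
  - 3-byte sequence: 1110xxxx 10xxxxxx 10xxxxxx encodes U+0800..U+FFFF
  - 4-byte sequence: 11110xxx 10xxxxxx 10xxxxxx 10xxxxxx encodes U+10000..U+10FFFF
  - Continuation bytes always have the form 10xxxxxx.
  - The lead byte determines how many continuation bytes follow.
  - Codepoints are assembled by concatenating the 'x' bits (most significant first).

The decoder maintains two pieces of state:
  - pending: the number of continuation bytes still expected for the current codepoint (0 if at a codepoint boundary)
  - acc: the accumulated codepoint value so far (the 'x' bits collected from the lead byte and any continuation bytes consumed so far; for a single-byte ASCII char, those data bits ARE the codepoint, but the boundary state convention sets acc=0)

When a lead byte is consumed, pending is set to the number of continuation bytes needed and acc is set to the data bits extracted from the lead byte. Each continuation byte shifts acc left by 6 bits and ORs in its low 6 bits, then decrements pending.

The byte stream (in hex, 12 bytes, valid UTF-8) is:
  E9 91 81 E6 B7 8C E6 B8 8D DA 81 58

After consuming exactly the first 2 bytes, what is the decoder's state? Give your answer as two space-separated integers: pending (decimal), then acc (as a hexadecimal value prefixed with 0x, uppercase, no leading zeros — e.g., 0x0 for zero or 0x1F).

Byte[0]=E9: 3-byte lead. pending=2, acc=0x9
Byte[1]=91: continuation. acc=(acc<<6)|0x11=0x251, pending=1

Answer: 1 0x251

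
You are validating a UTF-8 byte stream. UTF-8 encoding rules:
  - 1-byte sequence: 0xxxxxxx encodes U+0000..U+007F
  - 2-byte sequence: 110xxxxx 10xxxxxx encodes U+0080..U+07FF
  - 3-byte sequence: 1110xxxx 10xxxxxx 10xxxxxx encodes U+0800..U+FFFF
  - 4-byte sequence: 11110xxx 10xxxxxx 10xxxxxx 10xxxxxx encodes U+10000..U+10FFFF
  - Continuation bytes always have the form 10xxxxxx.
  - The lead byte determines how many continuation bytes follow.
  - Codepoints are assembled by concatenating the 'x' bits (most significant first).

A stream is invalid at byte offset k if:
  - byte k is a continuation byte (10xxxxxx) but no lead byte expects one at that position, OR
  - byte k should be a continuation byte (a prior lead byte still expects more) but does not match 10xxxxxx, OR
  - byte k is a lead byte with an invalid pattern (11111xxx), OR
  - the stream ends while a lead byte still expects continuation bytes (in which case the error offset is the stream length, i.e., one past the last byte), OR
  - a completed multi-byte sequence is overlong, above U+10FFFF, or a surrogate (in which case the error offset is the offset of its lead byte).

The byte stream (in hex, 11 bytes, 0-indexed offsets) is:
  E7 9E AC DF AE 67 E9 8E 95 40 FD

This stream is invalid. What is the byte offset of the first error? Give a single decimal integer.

Answer: 10

Derivation:
Byte[0]=E7: 3-byte lead, need 2 cont bytes. acc=0x7
Byte[1]=9E: continuation. acc=(acc<<6)|0x1E=0x1DE
Byte[2]=AC: continuation. acc=(acc<<6)|0x2C=0x77AC
Completed: cp=U+77AC (starts at byte 0)
Byte[3]=DF: 2-byte lead, need 1 cont bytes. acc=0x1F
Byte[4]=AE: continuation. acc=(acc<<6)|0x2E=0x7EE
Completed: cp=U+07EE (starts at byte 3)
Byte[5]=67: 1-byte ASCII. cp=U+0067
Byte[6]=E9: 3-byte lead, need 2 cont bytes. acc=0x9
Byte[7]=8E: continuation. acc=(acc<<6)|0x0E=0x24E
Byte[8]=95: continuation. acc=(acc<<6)|0x15=0x9395
Completed: cp=U+9395 (starts at byte 6)
Byte[9]=40: 1-byte ASCII. cp=U+0040
Byte[10]=FD: INVALID lead byte (not 0xxx/110x/1110/11110)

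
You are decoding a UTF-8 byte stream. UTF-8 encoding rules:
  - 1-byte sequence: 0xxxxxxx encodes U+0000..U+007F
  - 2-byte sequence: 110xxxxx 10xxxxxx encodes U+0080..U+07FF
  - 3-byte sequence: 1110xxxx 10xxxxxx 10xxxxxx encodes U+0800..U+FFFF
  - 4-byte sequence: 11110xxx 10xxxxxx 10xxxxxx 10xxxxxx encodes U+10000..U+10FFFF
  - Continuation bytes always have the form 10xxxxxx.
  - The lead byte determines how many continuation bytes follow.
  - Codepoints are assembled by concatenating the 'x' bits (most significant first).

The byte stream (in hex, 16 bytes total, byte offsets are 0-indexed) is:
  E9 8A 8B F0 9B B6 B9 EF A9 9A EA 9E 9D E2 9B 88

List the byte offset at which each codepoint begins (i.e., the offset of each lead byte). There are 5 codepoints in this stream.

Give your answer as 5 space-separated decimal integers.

Byte[0]=E9: 3-byte lead, need 2 cont bytes. acc=0x9
Byte[1]=8A: continuation. acc=(acc<<6)|0x0A=0x24A
Byte[2]=8B: continuation. acc=(acc<<6)|0x0B=0x928B
Completed: cp=U+928B (starts at byte 0)
Byte[3]=F0: 4-byte lead, need 3 cont bytes. acc=0x0
Byte[4]=9B: continuation. acc=(acc<<6)|0x1B=0x1B
Byte[5]=B6: continuation. acc=(acc<<6)|0x36=0x6F6
Byte[6]=B9: continuation. acc=(acc<<6)|0x39=0x1BDB9
Completed: cp=U+1BDB9 (starts at byte 3)
Byte[7]=EF: 3-byte lead, need 2 cont bytes. acc=0xF
Byte[8]=A9: continuation. acc=(acc<<6)|0x29=0x3E9
Byte[9]=9A: continuation. acc=(acc<<6)|0x1A=0xFA5A
Completed: cp=U+FA5A (starts at byte 7)
Byte[10]=EA: 3-byte lead, need 2 cont bytes. acc=0xA
Byte[11]=9E: continuation. acc=(acc<<6)|0x1E=0x29E
Byte[12]=9D: continuation. acc=(acc<<6)|0x1D=0xA79D
Completed: cp=U+A79D (starts at byte 10)
Byte[13]=E2: 3-byte lead, need 2 cont bytes. acc=0x2
Byte[14]=9B: continuation. acc=(acc<<6)|0x1B=0x9B
Byte[15]=88: continuation. acc=(acc<<6)|0x08=0x26C8
Completed: cp=U+26C8 (starts at byte 13)

Answer: 0 3 7 10 13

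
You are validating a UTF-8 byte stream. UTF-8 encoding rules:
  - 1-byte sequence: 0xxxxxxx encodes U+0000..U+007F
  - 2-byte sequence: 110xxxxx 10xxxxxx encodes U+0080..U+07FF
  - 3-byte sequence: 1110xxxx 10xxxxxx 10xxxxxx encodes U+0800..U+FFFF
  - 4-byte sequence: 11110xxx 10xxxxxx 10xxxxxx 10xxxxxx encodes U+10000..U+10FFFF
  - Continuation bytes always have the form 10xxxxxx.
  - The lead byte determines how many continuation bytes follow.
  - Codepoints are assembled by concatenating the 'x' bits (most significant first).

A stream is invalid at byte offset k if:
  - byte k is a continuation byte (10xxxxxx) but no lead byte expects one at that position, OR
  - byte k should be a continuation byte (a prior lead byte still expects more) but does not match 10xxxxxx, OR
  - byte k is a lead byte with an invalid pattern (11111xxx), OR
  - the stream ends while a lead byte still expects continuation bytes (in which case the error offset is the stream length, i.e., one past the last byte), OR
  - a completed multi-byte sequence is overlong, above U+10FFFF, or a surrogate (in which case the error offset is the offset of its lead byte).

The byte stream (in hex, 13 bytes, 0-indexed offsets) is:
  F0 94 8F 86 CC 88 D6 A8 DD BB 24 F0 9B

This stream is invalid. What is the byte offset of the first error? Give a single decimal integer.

Answer: 13

Derivation:
Byte[0]=F0: 4-byte lead, need 3 cont bytes. acc=0x0
Byte[1]=94: continuation. acc=(acc<<6)|0x14=0x14
Byte[2]=8F: continuation. acc=(acc<<6)|0x0F=0x50F
Byte[3]=86: continuation. acc=(acc<<6)|0x06=0x143C6
Completed: cp=U+143C6 (starts at byte 0)
Byte[4]=CC: 2-byte lead, need 1 cont bytes. acc=0xC
Byte[5]=88: continuation. acc=(acc<<6)|0x08=0x308
Completed: cp=U+0308 (starts at byte 4)
Byte[6]=D6: 2-byte lead, need 1 cont bytes. acc=0x16
Byte[7]=A8: continuation. acc=(acc<<6)|0x28=0x5A8
Completed: cp=U+05A8 (starts at byte 6)
Byte[8]=DD: 2-byte lead, need 1 cont bytes. acc=0x1D
Byte[9]=BB: continuation. acc=(acc<<6)|0x3B=0x77B
Completed: cp=U+077B (starts at byte 8)
Byte[10]=24: 1-byte ASCII. cp=U+0024
Byte[11]=F0: 4-byte lead, need 3 cont bytes. acc=0x0
Byte[12]=9B: continuation. acc=(acc<<6)|0x1B=0x1B
Byte[13]: stream ended, expected continuation. INVALID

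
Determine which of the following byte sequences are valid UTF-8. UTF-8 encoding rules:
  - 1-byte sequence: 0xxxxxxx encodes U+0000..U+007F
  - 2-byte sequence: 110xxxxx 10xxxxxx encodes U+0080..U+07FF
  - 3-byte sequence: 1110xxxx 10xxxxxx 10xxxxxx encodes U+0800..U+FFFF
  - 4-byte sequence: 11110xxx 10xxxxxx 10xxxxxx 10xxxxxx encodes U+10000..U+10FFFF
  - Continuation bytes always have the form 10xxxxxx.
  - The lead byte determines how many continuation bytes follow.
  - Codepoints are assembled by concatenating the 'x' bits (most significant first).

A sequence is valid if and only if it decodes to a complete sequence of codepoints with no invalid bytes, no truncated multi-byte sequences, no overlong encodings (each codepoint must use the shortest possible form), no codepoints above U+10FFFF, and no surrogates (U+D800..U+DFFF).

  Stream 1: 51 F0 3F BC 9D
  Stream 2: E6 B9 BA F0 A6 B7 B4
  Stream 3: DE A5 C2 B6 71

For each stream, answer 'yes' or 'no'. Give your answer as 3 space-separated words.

Stream 1: error at byte offset 2. INVALID
Stream 2: decodes cleanly. VALID
Stream 3: decodes cleanly. VALID

Answer: no yes yes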